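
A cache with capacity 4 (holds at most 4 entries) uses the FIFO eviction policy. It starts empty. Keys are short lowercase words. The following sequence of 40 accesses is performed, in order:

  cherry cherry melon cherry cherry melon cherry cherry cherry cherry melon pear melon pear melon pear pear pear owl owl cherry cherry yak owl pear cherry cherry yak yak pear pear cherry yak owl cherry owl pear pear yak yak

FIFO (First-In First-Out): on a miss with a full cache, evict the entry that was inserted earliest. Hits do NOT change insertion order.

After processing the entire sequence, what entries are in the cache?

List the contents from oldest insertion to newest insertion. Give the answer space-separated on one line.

Answer: pear owl yak cherry

Derivation:
FIFO simulation (capacity=4):
  1. access cherry: MISS. Cache (old->new): [cherry]
  2. access cherry: HIT. Cache (old->new): [cherry]
  3. access melon: MISS. Cache (old->new): [cherry melon]
  4. access cherry: HIT. Cache (old->new): [cherry melon]
  5. access cherry: HIT. Cache (old->new): [cherry melon]
  6. access melon: HIT. Cache (old->new): [cherry melon]
  7. access cherry: HIT. Cache (old->new): [cherry melon]
  8. access cherry: HIT. Cache (old->new): [cherry melon]
  9. access cherry: HIT. Cache (old->new): [cherry melon]
  10. access cherry: HIT. Cache (old->new): [cherry melon]
  11. access melon: HIT. Cache (old->new): [cherry melon]
  12. access pear: MISS. Cache (old->new): [cherry melon pear]
  13. access melon: HIT. Cache (old->new): [cherry melon pear]
  14. access pear: HIT. Cache (old->new): [cherry melon pear]
  15. access melon: HIT. Cache (old->new): [cherry melon pear]
  16. access pear: HIT. Cache (old->new): [cherry melon pear]
  17. access pear: HIT. Cache (old->new): [cherry melon pear]
  18. access pear: HIT. Cache (old->new): [cherry melon pear]
  19. access owl: MISS. Cache (old->new): [cherry melon pear owl]
  20. access owl: HIT. Cache (old->new): [cherry melon pear owl]
  21. access cherry: HIT. Cache (old->new): [cherry melon pear owl]
  22. access cherry: HIT. Cache (old->new): [cherry melon pear owl]
  23. access yak: MISS, evict cherry. Cache (old->new): [melon pear owl yak]
  24. access owl: HIT. Cache (old->new): [melon pear owl yak]
  25. access pear: HIT. Cache (old->new): [melon pear owl yak]
  26. access cherry: MISS, evict melon. Cache (old->new): [pear owl yak cherry]
  27. access cherry: HIT. Cache (old->new): [pear owl yak cherry]
  28. access yak: HIT. Cache (old->new): [pear owl yak cherry]
  29. access yak: HIT. Cache (old->new): [pear owl yak cherry]
  30. access pear: HIT. Cache (old->new): [pear owl yak cherry]
  31. access pear: HIT. Cache (old->new): [pear owl yak cherry]
  32. access cherry: HIT. Cache (old->new): [pear owl yak cherry]
  33. access yak: HIT. Cache (old->new): [pear owl yak cherry]
  34. access owl: HIT. Cache (old->new): [pear owl yak cherry]
  35. access cherry: HIT. Cache (old->new): [pear owl yak cherry]
  36. access owl: HIT. Cache (old->new): [pear owl yak cherry]
  37. access pear: HIT. Cache (old->new): [pear owl yak cherry]
  38. access pear: HIT. Cache (old->new): [pear owl yak cherry]
  39. access yak: HIT. Cache (old->new): [pear owl yak cherry]
  40. access yak: HIT. Cache (old->new): [pear owl yak cherry]
Total: 34 hits, 6 misses, 2 evictions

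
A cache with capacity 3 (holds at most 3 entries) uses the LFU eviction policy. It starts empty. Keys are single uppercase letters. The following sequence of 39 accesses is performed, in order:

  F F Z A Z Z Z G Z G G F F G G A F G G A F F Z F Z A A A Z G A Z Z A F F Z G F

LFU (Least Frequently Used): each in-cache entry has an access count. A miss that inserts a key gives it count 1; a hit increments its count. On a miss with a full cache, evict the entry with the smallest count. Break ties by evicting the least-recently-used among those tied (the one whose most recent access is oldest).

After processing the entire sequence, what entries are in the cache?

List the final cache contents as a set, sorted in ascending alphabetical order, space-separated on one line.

LFU simulation (capacity=3):
  1. access F: MISS. Cache: [F(c=1)]
  2. access F: HIT, count now 2. Cache: [F(c=2)]
  3. access Z: MISS. Cache: [Z(c=1) F(c=2)]
  4. access A: MISS. Cache: [Z(c=1) A(c=1) F(c=2)]
  5. access Z: HIT, count now 2. Cache: [A(c=1) F(c=2) Z(c=2)]
  6. access Z: HIT, count now 3. Cache: [A(c=1) F(c=2) Z(c=3)]
  7. access Z: HIT, count now 4. Cache: [A(c=1) F(c=2) Z(c=4)]
  8. access G: MISS, evict A(c=1). Cache: [G(c=1) F(c=2) Z(c=4)]
  9. access Z: HIT, count now 5. Cache: [G(c=1) F(c=2) Z(c=5)]
  10. access G: HIT, count now 2. Cache: [F(c=2) G(c=2) Z(c=5)]
  11. access G: HIT, count now 3. Cache: [F(c=2) G(c=3) Z(c=5)]
  12. access F: HIT, count now 3. Cache: [G(c=3) F(c=3) Z(c=5)]
  13. access F: HIT, count now 4. Cache: [G(c=3) F(c=4) Z(c=5)]
  14. access G: HIT, count now 4. Cache: [F(c=4) G(c=4) Z(c=5)]
  15. access G: HIT, count now 5. Cache: [F(c=4) Z(c=5) G(c=5)]
  16. access A: MISS, evict F(c=4). Cache: [A(c=1) Z(c=5) G(c=5)]
  17. access F: MISS, evict A(c=1). Cache: [F(c=1) Z(c=5) G(c=5)]
  18. access G: HIT, count now 6. Cache: [F(c=1) Z(c=5) G(c=6)]
  19. access G: HIT, count now 7. Cache: [F(c=1) Z(c=5) G(c=7)]
  20. access A: MISS, evict F(c=1). Cache: [A(c=1) Z(c=5) G(c=7)]
  21. access F: MISS, evict A(c=1). Cache: [F(c=1) Z(c=5) G(c=7)]
  22. access F: HIT, count now 2. Cache: [F(c=2) Z(c=5) G(c=7)]
  23. access Z: HIT, count now 6. Cache: [F(c=2) Z(c=6) G(c=7)]
  24. access F: HIT, count now 3. Cache: [F(c=3) Z(c=6) G(c=7)]
  25. access Z: HIT, count now 7. Cache: [F(c=3) G(c=7) Z(c=7)]
  26. access A: MISS, evict F(c=3). Cache: [A(c=1) G(c=7) Z(c=7)]
  27. access A: HIT, count now 2. Cache: [A(c=2) G(c=7) Z(c=7)]
  28. access A: HIT, count now 3. Cache: [A(c=3) G(c=7) Z(c=7)]
  29. access Z: HIT, count now 8. Cache: [A(c=3) G(c=7) Z(c=8)]
  30. access G: HIT, count now 8. Cache: [A(c=3) Z(c=8) G(c=8)]
  31. access A: HIT, count now 4. Cache: [A(c=4) Z(c=8) G(c=8)]
  32. access Z: HIT, count now 9. Cache: [A(c=4) G(c=8) Z(c=9)]
  33. access Z: HIT, count now 10. Cache: [A(c=4) G(c=8) Z(c=10)]
  34. access A: HIT, count now 5. Cache: [A(c=5) G(c=8) Z(c=10)]
  35. access F: MISS, evict A(c=5). Cache: [F(c=1) G(c=8) Z(c=10)]
  36. access F: HIT, count now 2. Cache: [F(c=2) G(c=8) Z(c=10)]
  37. access Z: HIT, count now 11. Cache: [F(c=2) G(c=8) Z(c=11)]
  38. access G: HIT, count now 9. Cache: [F(c=2) G(c=9) Z(c=11)]
  39. access F: HIT, count now 3. Cache: [F(c=3) G(c=9) Z(c=11)]
Total: 29 hits, 10 misses, 7 evictions

Answer: F G Z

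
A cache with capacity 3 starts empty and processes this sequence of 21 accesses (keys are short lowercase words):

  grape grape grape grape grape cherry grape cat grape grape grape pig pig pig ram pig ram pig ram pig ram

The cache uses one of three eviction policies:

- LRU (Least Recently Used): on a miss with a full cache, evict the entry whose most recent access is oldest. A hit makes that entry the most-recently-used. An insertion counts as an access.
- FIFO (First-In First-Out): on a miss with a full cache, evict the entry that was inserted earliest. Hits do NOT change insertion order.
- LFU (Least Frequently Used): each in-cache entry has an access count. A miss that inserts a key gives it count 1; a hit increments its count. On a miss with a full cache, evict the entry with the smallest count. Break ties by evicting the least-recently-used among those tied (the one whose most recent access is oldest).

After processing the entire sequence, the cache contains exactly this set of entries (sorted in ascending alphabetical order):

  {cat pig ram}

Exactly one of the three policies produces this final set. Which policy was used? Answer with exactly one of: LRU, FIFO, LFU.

Simulating under each policy and comparing final sets:
  LRU: final set = {grape pig ram} -> differs
  FIFO: final set = {cat pig ram} -> MATCHES target
  LFU: final set = {grape pig ram} -> differs
Only FIFO produces the target set.

Answer: FIFO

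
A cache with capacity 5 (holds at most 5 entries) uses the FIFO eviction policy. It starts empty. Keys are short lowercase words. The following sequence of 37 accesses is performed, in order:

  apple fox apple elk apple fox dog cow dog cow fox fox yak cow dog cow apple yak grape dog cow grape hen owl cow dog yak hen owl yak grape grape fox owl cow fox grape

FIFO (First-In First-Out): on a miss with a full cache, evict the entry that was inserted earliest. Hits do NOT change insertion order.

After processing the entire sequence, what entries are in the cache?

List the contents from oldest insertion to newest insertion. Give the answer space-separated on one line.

Answer: yak grape fox owl cow

Derivation:
FIFO simulation (capacity=5):
  1. access apple: MISS. Cache (old->new): [apple]
  2. access fox: MISS. Cache (old->new): [apple fox]
  3. access apple: HIT. Cache (old->new): [apple fox]
  4. access elk: MISS. Cache (old->new): [apple fox elk]
  5. access apple: HIT. Cache (old->new): [apple fox elk]
  6. access fox: HIT. Cache (old->new): [apple fox elk]
  7. access dog: MISS. Cache (old->new): [apple fox elk dog]
  8. access cow: MISS. Cache (old->new): [apple fox elk dog cow]
  9. access dog: HIT. Cache (old->new): [apple fox elk dog cow]
  10. access cow: HIT. Cache (old->new): [apple fox elk dog cow]
  11. access fox: HIT. Cache (old->new): [apple fox elk dog cow]
  12. access fox: HIT. Cache (old->new): [apple fox elk dog cow]
  13. access yak: MISS, evict apple. Cache (old->new): [fox elk dog cow yak]
  14. access cow: HIT. Cache (old->new): [fox elk dog cow yak]
  15. access dog: HIT. Cache (old->new): [fox elk dog cow yak]
  16. access cow: HIT. Cache (old->new): [fox elk dog cow yak]
  17. access apple: MISS, evict fox. Cache (old->new): [elk dog cow yak apple]
  18. access yak: HIT. Cache (old->new): [elk dog cow yak apple]
  19. access grape: MISS, evict elk. Cache (old->new): [dog cow yak apple grape]
  20. access dog: HIT. Cache (old->new): [dog cow yak apple grape]
  21. access cow: HIT. Cache (old->new): [dog cow yak apple grape]
  22. access grape: HIT. Cache (old->new): [dog cow yak apple grape]
  23. access hen: MISS, evict dog. Cache (old->new): [cow yak apple grape hen]
  24. access owl: MISS, evict cow. Cache (old->new): [yak apple grape hen owl]
  25. access cow: MISS, evict yak. Cache (old->new): [apple grape hen owl cow]
  26. access dog: MISS, evict apple. Cache (old->new): [grape hen owl cow dog]
  27. access yak: MISS, evict grape. Cache (old->new): [hen owl cow dog yak]
  28. access hen: HIT. Cache (old->new): [hen owl cow dog yak]
  29. access owl: HIT. Cache (old->new): [hen owl cow dog yak]
  30. access yak: HIT. Cache (old->new): [hen owl cow dog yak]
  31. access grape: MISS, evict hen. Cache (old->new): [owl cow dog yak grape]
  32. access grape: HIT. Cache (old->new): [owl cow dog yak grape]
  33. access fox: MISS, evict owl. Cache (old->new): [cow dog yak grape fox]
  34. access owl: MISS, evict cow. Cache (old->new): [dog yak grape fox owl]
  35. access cow: MISS, evict dog. Cache (old->new): [yak grape fox owl cow]
  36. access fox: HIT. Cache (old->new): [yak grape fox owl cow]
  37. access grape: HIT. Cache (old->new): [yak grape fox owl cow]
Total: 20 hits, 17 misses, 12 evictions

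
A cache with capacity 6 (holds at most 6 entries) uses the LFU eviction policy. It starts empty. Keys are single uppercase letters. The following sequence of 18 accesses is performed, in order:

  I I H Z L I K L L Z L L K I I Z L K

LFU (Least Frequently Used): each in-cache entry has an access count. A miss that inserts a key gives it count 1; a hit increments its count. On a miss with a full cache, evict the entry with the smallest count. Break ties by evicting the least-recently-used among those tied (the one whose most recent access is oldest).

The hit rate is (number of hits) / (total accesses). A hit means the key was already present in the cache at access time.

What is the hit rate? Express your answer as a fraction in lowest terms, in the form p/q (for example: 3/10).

LFU simulation (capacity=6):
  1. access I: MISS. Cache: [I(c=1)]
  2. access I: HIT, count now 2. Cache: [I(c=2)]
  3. access H: MISS. Cache: [H(c=1) I(c=2)]
  4. access Z: MISS. Cache: [H(c=1) Z(c=1) I(c=2)]
  5. access L: MISS. Cache: [H(c=1) Z(c=1) L(c=1) I(c=2)]
  6. access I: HIT, count now 3. Cache: [H(c=1) Z(c=1) L(c=1) I(c=3)]
  7. access K: MISS. Cache: [H(c=1) Z(c=1) L(c=1) K(c=1) I(c=3)]
  8. access L: HIT, count now 2. Cache: [H(c=1) Z(c=1) K(c=1) L(c=2) I(c=3)]
  9. access L: HIT, count now 3. Cache: [H(c=1) Z(c=1) K(c=1) I(c=3) L(c=3)]
  10. access Z: HIT, count now 2. Cache: [H(c=1) K(c=1) Z(c=2) I(c=3) L(c=3)]
  11. access L: HIT, count now 4. Cache: [H(c=1) K(c=1) Z(c=2) I(c=3) L(c=4)]
  12. access L: HIT, count now 5. Cache: [H(c=1) K(c=1) Z(c=2) I(c=3) L(c=5)]
  13. access K: HIT, count now 2. Cache: [H(c=1) Z(c=2) K(c=2) I(c=3) L(c=5)]
  14. access I: HIT, count now 4. Cache: [H(c=1) Z(c=2) K(c=2) I(c=4) L(c=5)]
  15. access I: HIT, count now 5. Cache: [H(c=1) Z(c=2) K(c=2) L(c=5) I(c=5)]
  16. access Z: HIT, count now 3. Cache: [H(c=1) K(c=2) Z(c=3) L(c=5) I(c=5)]
  17. access L: HIT, count now 6. Cache: [H(c=1) K(c=2) Z(c=3) I(c=5) L(c=6)]
  18. access K: HIT, count now 3. Cache: [H(c=1) Z(c=3) K(c=3) I(c=5) L(c=6)]
Total: 13 hits, 5 misses, 0 evictions

Hit rate = 13/18

Answer: 13/18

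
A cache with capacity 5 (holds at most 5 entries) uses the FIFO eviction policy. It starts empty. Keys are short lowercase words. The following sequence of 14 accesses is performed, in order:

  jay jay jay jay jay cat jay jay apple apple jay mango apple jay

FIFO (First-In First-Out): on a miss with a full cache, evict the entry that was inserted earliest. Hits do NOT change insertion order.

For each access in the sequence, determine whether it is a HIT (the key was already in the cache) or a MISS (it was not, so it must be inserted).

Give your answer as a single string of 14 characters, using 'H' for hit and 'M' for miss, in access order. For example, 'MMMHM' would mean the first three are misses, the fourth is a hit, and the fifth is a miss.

Answer: MHHHHMHHMHHMHH

Derivation:
FIFO simulation (capacity=5):
  1. access jay: MISS. Cache (old->new): [jay]
  2. access jay: HIT. Cache (old->new): [jay]
  3. access jay: HIT. Cache (old->new): [jay]
  4. access jay: HIT. Cache (old->new): [jay]
  5. access jay: HIT. Cache (old->new): [jay]
  6. access cat: MISS. Cache (old->new): [jay cat]
  7. access jay: HIT. Cache (old->new): [jay cat]
  8. access jay: HIT. Cache (old->new): [jay cat]
  9. access apple: MISS. Cache (old->new): [jay cat apple]
  10. access apple: HIT. Cache (old->new): [jay cat apple]
  11. access jay: HIT. Cache (old->new): [jay cat apple]
  12. access mango: MISS. Cache (old->new): [jay cat apple mango]
  13. access apple: HIT. Cache (old->new): [jay cat apple mango]
  14. access jay: HIT. Cache (old->new): [jay cat apple mango]
Total: 10 hits, 4 misses, 0 evictions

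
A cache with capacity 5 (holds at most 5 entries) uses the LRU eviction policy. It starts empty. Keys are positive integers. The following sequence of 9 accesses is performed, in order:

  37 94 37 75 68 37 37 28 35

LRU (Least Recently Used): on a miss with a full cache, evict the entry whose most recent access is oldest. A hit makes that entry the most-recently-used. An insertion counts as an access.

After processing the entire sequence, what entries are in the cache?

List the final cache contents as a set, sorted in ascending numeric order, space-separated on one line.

Answer: 28 35 37 68 75

Derivation:
LRU simulation (capacity=5):
  1. access 37: MISS. Cache (LRU->MRU): [37]
  2. access 94: MISS. Cache (LRU->MRU): [37 94]
  3. access 37: HIT. Cache (LRU->MRU): [94 37]
  4. access 75: MISS. Cache (LRU->MRU): [94 37 75]
  5. access 68: MISS. Cache (LRU->MRU): [94 37 75 68]
  6. access 37: HIT. Cache (LRU->MRU): [94 75 68 37]
  7. access 37: HIT. Cache (LRU->MRU): [94 75 68 37]
  8. access 28: MISS. Cache (LRU->MRU): [94 75 68 37 28]
  9. access 35: MISS, evict 94. Cache (LRU->MRU): [75 68 37 28 35]
Total: 3 hits, 6 misses, 1 evictions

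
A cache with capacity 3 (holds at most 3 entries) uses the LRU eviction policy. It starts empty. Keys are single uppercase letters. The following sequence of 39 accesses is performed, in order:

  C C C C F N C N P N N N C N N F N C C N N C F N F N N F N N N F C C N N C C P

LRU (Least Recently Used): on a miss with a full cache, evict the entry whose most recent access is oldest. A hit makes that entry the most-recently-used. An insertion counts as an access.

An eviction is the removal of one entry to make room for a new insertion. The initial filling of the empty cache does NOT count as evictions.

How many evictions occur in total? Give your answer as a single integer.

Answer: 3

Derivation:
LRU simulation (capacity=3):
  1. access C: MISS. Cache (LRU->MRU): [C]
  2. access C: HIT. Cache (LRU->MRU): [C]
  3. access C: HIT. Cache (LRU->MRU): [C]
  4. access C: HIT. Cache (LRU->MRU): [C]
  5. access F: MISS. Cache (LRU->MRU): [C F]
  6. access N: MISS. Cache (LRU->MRU): [C F N]
  7. access C: HIT. Cache (LRU->MRU): [F N C]
  8. access N: HIT. Cache (LRU->MRU): [F C N]
  9. access P: MISS, evict F. Cache (LRU->MRU): [C N P]
  10. access N: HIT. Cache (LRU->MRU): [C P N]
  11. access N: HIT. Cache (LRU->MRU): [C P N]
  12. access N: HIT. Cache (LRU->MRU): [C P N]
  13. access C: HIT. Cache (LRU->MRU): [P N C]
  14. access N: HIT. Cache (LRU->MRU): [P C N]
  15. access N: HIT. Cache (LRU->MRU): [P C N]
  16. access F: MISS, evict P. Cache (LRU->MRU): [C N F]
  17. access N: HIT. Cache (LRU->MRU): [C F N]
  18. access C: HIT. Cache (LRU->MRU): [F N C]
  19. access C: HIT. Cache (LRU->MRU): [F N C]
  20. access N: HIT. Cache (LRU->MRU): [F C N]
  21. access N: HIT. Cache (LRU->MRU): [F C N]
  22. access C: HIT. Cache (LRU->MRU): [F N C]
  23. access F: HIT. Cache (LRU->MRU): [N C F]
  24. access N: HIT. Cache (LRU->MRU): [C F N]
  25. access F: HIT. Cache (LRU->MRU): [C N F]
  26. access N: HIT. Cache (LRU->MRU): [C F N]
  27. access N: HIT. Cache (LRU->MRU): [C F N]
  28. access F: HIT. Cache (LRU->MRU): [C N F]
  29. access N: HIT. Cache (LRU->MRU): [C F N]
  30. access N: HIT. Cache (LRU->MRU): [C F N]
  31. access N: HIT. Cache (LRU->MRU): [C F N]
  32. access F: HIT. Cache (LRU->MRU): [C N F]
  33. access C: HIT. Cache (LRU->MRU): [N F C]
  34. access C: HIT. Cache (LRU->MRU): [N F C]
  35. access N: HIT. Cache (LRU->MRU): [F C N]
  36. access N: HIT. Cache (LRU->MRU): [F C N]
  37. access C: HIT. Cache (LRU->MRU): [F N C]
  38. access C: HIT. Cache (LRU->MRU): [F N C]
  39. access P: MISS, evict F. Cache (LRU->MRU): [N C P]
Total: 33 hits, 6 misses, 3 evictions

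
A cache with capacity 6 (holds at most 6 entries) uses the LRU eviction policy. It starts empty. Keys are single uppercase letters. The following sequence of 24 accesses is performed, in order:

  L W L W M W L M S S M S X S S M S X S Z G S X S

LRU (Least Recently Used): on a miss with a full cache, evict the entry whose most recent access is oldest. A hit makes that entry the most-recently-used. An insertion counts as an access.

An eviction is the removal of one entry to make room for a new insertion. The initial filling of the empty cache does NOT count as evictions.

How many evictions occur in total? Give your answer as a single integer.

Answer: 1

Derivation:
LRU simulation (capacity=6):
  1. access L: MISS. Cache (LRU->MRU): [L]
  2. access W: MISS. Cache (LRU->MRU): [L W]
  3. access L: HIT. Cache (LRU->MRU): [W L]
  4. access W: HIT. Cache (LRU->MRU): [L W]
  5. access M: MISS. Cache (LRU->MRU): [L W M]
  6. access W: HIT. Cache (LRU->MRU): [L M W]
  7. access L: HIT. Cache (LRU->MRU): [M W L]
  8. access M: HIT. Cache (LRU->MRU): [W L M]
  9. access S: MISS. Cache (LRU->MRU): [W L M S]
  10. access S: HIT. Cache (LRU->MRU): [W L M S]
  11. access M: HIT. Cache (LRU->MRU): [W L S M]
  12. access S: HIT. Cache (LRU->MRU): [W L M S]
  13. access X: MISS. Cache (LRU->MRU): [W L M S X]
  14. access S: HIT. Cache (LRU->MRU): [W L M X S]
  15. access S: HIT. Cache (LRU->MRU): [W L M X S]
  16. access M: HIT. Cache (LRU->MRU): [W L X S M]
  17. access S: HIT. Cache (LRU->MRU): [W L X M S]
  18. access X: HIT. Cache (LRU->MRU): [W L M S X]
  19. access S: HIT. Cache (LRU->MRU): [W L M X S]
  20. access Z: MISS. Cache (LRU->MRU): [W L M X S Z]
  21. access G: MISS, evict W. Cache (LRU->MRU): [L M X S Z G]
  22. access S: HIT. Cache (LRU->MRU): [L M X Z G S]
  23. access X: HIT. Cache (LRU->MRU): [L M Z G S X]
  24. access S: HIT. Cache (LRU->MRU): [L M Z G X S]
Total: 17 hits, 7 misses, 1 evictions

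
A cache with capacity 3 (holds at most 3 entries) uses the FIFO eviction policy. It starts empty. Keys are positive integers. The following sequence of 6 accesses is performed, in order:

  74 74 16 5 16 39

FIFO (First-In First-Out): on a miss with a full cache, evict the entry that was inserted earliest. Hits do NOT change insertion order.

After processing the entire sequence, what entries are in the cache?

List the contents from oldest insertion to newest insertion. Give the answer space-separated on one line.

FIFO simulation (capacity=3):
  1. access 74: MISS. Cache (old->new): [74]
  2. access 74: HIT. Cache (old->new): [74]
  3. access 16: MISS. Cache (old->new): [74 16]
  4. access 5: MISS. Cache (old->new): [74 16 5]
  5. access 16: HIT. Cache (old->new): [74 16 5]
  6. access 39: MISS, evict 74. Cache (old->new): [16 5 39]
Total: 2 hits, 4 misses, 1 evictions

Answer: 16 5 39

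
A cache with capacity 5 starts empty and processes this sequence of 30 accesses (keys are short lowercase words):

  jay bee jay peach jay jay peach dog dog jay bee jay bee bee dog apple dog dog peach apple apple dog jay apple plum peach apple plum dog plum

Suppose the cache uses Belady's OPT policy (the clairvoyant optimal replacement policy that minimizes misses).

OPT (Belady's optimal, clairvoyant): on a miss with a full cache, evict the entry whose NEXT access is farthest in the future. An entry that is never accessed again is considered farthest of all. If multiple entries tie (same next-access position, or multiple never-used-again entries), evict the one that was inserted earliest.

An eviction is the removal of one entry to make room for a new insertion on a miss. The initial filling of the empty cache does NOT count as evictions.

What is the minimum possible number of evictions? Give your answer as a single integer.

OPT (Belady) simulation (capacity=5):
  1. access jay: MISS. Cache: [jay]
  2. access bee: MISS. Cache: [jay bee]
  3. access jay: HIT. Next use of jay: step 5. Cache: [jay bee]
  4. access peach: MISS. Cache: [jay bee peach]
  5. access jay: HIT. Next use of jay: step 6. Cache: [jay bee peach]
  6. access jay: HIT. Next use of jay: step 10. Cache: [jay bee peach]
  7. access peach: HIT. Next use of peach: step 19. Cache: [jay bee peach]
  8. access dog: MISS. Cache: [jay bee peach dog]
  9. access dog: HIT. Next use of dog: step 15. Cache: [jay bee peach dog]
  10. access jay: HIT. Next use of jay: step 12. Cache: [jay bee peach dog]
  11. access bee: HIT. Next use of bee: step 13. Cache: [jay bee peach dog]
  12. access jay: HIT. Next use of jay: step 23. Cache: [jay bee peach dog]
  13. access bee: HIT. Next use of bee: step 14. Cache: [jay bee peach dog]
  14. access bee: HIT. Next use of bee: never. Cache: [jay bee peach dog]
  15. access dog: HIT. Next use of dog: step 17. Cache: [jay bee peach dog]
  16. access apple: MISS. Cache: [jay bee peach dog apple]
  17. access dog: HIT. Next use of dog: step 18. Cache: [jay bee peach dog apple]
  18. access dog: HIT. Next use of dog: step 22. Cache: [jay bee peach dog apple]
  19. access peach: HIT. Next use of peach: step 26. Cache: [jay bee peach dog apple]
  20. access apple: HIT. Next use of apple: step 21. Cache: [jay bee peach dog apple]
  21. access apple: HIT. Next use of apple: step 24. Cache: [jay bee peach dog apple]
  22. access dog: HIT. Next use of dog: step 29. Cache: [jay bee peach dog apple]
  23. access jay: HIT. Next use of jay: never. Cache: [jay bee peach dog apple]
  24. access apple: HIT. Next use of apple: step 27. Cache: [jay bee peach dog apple]
  25. access plum: MISS, evict jay (next use: never). Cache: [bee peach dog apple plum]
  26. access peach: HIT. Next use of peach: never. Cache: [bee peach dog apple plum]
  27. access apple: HIT. Next use of apple: never. Cache: [bee peach dog apple plum]
  28. access plum: HIT. Next use of plum: step 30. Cache: [bee peach dog apple plum]
  29. access dog: HIT. Next use of dog: never. Cache: [bee peach dog apple plum]
  30. access plum: HIT. Next use of plum: never. Cache: [bee peach dog apple plum]
Total: 24 hits, 6 misses, 1 evictions

Answer: 1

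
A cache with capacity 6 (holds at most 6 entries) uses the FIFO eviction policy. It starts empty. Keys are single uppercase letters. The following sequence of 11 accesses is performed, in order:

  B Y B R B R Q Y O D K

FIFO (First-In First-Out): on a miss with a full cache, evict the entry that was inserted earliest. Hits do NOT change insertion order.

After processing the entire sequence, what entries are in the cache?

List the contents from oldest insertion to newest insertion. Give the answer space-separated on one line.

Answer: Y R Q O D K

Derivation:
FIFO simulation (capacity=6):
  1. access B: MISS. Cache (old->new): [B]
  2. access Y: MISS. Cache (old->new): [B Y]
  3. access B: HIT. Cache (old->new): [B Y]
  4. access R: MISS. Cache (old->new): [B Y R]
  5. access B: HIT. Cache (old->new): [B Y R]
  6. access R: HIT. Cache (old->new): [B Y R]
  7. access Q: MISS. Cache (old->new): [B Y R Q]
  8. access Y: HIT. Cache (old->new): [B Y R Q]
  9. access O: MISS. Cache (old->new): [B Y R Q O]
  10. access D: MISS. Cache (old->new): [B Y R Q O D]
  11. access K: MISS, evict B. Cache (old->new): [Y R Q O D K]
Total: 4 hits, 7 misses, 1 evictions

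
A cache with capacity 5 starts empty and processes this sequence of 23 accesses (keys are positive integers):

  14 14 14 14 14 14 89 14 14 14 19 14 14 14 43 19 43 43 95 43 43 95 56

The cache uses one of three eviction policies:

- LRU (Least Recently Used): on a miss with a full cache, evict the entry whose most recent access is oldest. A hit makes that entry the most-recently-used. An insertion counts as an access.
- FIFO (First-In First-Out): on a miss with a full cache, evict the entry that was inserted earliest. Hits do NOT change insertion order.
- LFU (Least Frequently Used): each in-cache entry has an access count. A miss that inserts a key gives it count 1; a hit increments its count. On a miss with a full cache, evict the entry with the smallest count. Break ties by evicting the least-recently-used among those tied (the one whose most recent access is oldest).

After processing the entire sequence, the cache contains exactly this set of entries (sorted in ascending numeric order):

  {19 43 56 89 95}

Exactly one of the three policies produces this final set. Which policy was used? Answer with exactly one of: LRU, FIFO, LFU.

Simulating under each policy and comparing final sets:
  LRU: final set = {14 19 43 56 95} -> differs
  FIFO: final set = {19 43 56 89 95} -> MATCHES target
  LFU: final set = {14 19 43 56 95} -> differs
Only FIFO produces the target set.

Answer: FIFO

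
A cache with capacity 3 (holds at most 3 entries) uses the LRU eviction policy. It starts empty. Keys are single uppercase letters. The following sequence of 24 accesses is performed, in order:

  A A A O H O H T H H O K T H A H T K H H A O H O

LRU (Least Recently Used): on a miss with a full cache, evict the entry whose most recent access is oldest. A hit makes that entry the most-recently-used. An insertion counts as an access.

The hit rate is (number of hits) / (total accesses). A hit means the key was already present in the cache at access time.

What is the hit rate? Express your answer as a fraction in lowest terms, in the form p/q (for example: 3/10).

Answer: 13/24

Derivation:
LRU simulation (capacity=3):
  1. access A: MISS. Cache (LRU->MRU): [A]
  2. access A: HIT. Cache (LRU->MRU): [A]
  3. access A: HIT. Cache (LRU->MRU): [A]
  4. access O: MISS. Cache (LRU->MRU): [A O]
  5. access H: MISS. Cache (LRU->MRU): [A O H]
  6. access O: HIT. Cache (LRU->MRU): [A H O]
  7. access H: HIT. Cache (LRU->MRU): [A O H]
  8. access T: MISS, evict A. Cache (LRU->MRU): [O H T]
  9. access H: HIT. Cache (LRU->MRU): [O T H]
  10. access H: HIT. Cache (LRU->MRU): [O T H]
  11. access O: HIT. Cache (LRU->MRU): [T H O]
  12. access K: MISS, evict T. Cache (LRU->MRU): [H O K]
  13. access T: MISS, evict H. Cache (LRU->MRU): [O K T]
  14. access H: MISS, evict O. Cache (LRU->MRU): [K T H]
  15. access A: MISS, evict K. Cache (LRU->MRU): [T H A]
  16. access H: HIT. Cache (LRU->MRU): [T A H]
  17. access T: HIT. Cache (LRU->MRU): [A H T]
  18. access K: MISS, evict A. Cache (LRU->MRU): [H T K]
  19. access H: HIT. Cache (LRU->MRU): [T K H]
  20. access H: HIT. Cache (LRU->MRU): [T K H]
  21. access A: MISS, evict T. Cache (LRU->MRU): [K H A]
  22. access O: MISS, evict K. Cache (LRU->MRU): [H A O]
  23. access H: HIT. Cache (LRU->MRU): [A O H]
  24. access O: HIT. Cache (LRU->MRU): [A H O]
Total: 13 hits, 11 misses, 8 evictions

Hit rate = 13/24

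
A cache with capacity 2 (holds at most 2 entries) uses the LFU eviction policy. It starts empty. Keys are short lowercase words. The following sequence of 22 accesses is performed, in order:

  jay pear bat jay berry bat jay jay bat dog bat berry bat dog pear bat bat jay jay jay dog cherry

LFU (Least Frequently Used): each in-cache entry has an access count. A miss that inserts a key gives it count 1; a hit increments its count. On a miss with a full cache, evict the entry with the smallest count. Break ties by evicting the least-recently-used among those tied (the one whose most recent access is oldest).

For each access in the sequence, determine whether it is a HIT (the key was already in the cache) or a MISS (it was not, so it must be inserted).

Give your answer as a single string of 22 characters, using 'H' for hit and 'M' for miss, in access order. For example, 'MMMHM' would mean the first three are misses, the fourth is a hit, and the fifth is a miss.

Answer: MMMMMMMHHMHMHMMHHMHHMM

Derivation:
LFU simulation (capacity=2):
  1. access jay: MISS. Cache: [jay(c=1)]
  2. access pear: MISS. Cache: [jay(c=1) pear(c=1)]
  3. access bat: MISS, evict jay(c=1). Cache: [pear(c=1) bat(c=1)]
  4. access jay: MISS, evict pear(c=1). Cache: [bat(c=1) jay(c=1)]
  5. access berry: MISS, evict bat(c=1). Cache: [jay(c=1) berry(c=1)]
  6. access bat: MISS, evict jay(c=1). Cache: [berry(c=1) bat(c=1)]
  7. access jay: MISS, evict berry(c=1). Cache: [bat(c=1) jay(c=1)]
  8. access jay: HIT, count now 2. Cache: [bat(c=1) jay(c=2)]
  9. access bat: HIT, count now 2. Cache: [jay(c=2) bat(c=2)]
  10. access dog: MISS, evict jay(c=2). Cache: [dog(c=1) bat(c=2)]
  11. access bat: HIT, count now 3. Cache: [dog(c=1) bat(c=3)]
  12. access berry: MISS, evict dog(c=1). Cache: [berry(c=1) bat(c=3)]
  13. access bat: HIT, count now 4. Cache: [berry(c=1) bat(c=4)]
  14. access dog: MISS, evict berry(c=1). Cache: [dog(c=1) bat(c=4)]
  15. access pear: MISS, evict dog(c=1). Cache: [pear(c=1) bat(c=4)]
  16. access bat: HIT, count now 5. Cache: [pear(c=1) bat(c=5)]
  17. access bat: HIT, count now 6. Cache: [pear(c=1) bat(c=6)]
  18. access jay: MISS, evict pear(c=1). Cache: [jay(c=1) bat(c=6)]
  19. access jay: HIT, count now 2. Cache: [jay(c=2) bat(c=6)]
  20. access jay: HIT, count now 3. Cache: [jay(c=3) bat(c=6)]
  21. access dog: MISS, evict jay(c=3). Cache: [dog(c=1) bat(c=6)]
  22. access cherry: MISS, evict dog(c=1). Cache: [cherry(c=1) bat(c=6)]
Total: 8 hits, 14 misses, 12 evictions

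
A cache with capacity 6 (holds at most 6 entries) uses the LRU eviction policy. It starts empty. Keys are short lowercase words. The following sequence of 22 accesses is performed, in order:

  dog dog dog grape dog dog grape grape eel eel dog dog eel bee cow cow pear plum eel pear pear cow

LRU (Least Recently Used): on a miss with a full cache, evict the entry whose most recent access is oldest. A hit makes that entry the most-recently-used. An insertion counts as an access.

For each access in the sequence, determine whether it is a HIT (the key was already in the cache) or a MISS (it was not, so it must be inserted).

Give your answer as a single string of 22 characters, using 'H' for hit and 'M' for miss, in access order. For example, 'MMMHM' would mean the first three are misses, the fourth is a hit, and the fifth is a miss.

LRU simulation (capacity=6):
  1. access dog: MISS. Cache (LRU->MRU): [dog]
  2. access dog: HIT. Cache (LRU->MRU): [dog]
  3. access dog: HIT. Cache (LRU->MRU): [dog]
  4. access grape: MISS. Cache (LRU->MRU): [dog grape]
  5. access dog: HIT. Cache (LRU->MRU): [grape dog]
  6. access dog: HIT. Cache (LRU->MRU): [grape dog]
  7. access grape: HIT. Cache (LRU->MRU): [dog grape]
  8. access grape: HIT. Cache (LRU->MRU): [dog grape]
  9. access eel: MISS. Cache (LRU->MRU): [dog grape eel]
  10. access eel: HIT. Cache (LRU->MRU): [dog grape eel]
  11. access dog: HIT. Cache (LRU->MRU): [grape eel dog]
  12. access dog: HIT. Cache (LRU->MRU): [grape eel dog]
  13. access eel: HIT. Cache (LRU->MRU): [grape dog eel]
  14. access bee: MISS. Cache (LRU->MRU): [grape dog eel bee]
  15. access cow: MISS. Cache (LRU->MRU): [grape dog eel bee cow]
  16. access cow: HIT. Cache (LRU->MRU): [grape dog eel bee cow]
  17. access pear: MISS. Cache (LRU->MRU): [grape dog eel bee cow pear]
  18. access plum: MISS, evict grape. Cache (LRU->MRU): [dog eel bee cow pear plum]
  19. access eel: HIT. Cache (LRU->MRU): [dog bee cow pear plum eel]
  20. access pear: HIT. Cache (LRU->MRU): [dog bee cow plum eel pear]
  21. access pear: HIT. Cache (LRU->MRU): [dog bee cow plum eel pear]
  22. access cow: HIT. Cache (LRU->MRU): [dog bee plum eel pear cow]
Total: 15 hits, 7 misses, 1 evictions

Answer: MHHMHHHHMHHHHMMHMMHHHH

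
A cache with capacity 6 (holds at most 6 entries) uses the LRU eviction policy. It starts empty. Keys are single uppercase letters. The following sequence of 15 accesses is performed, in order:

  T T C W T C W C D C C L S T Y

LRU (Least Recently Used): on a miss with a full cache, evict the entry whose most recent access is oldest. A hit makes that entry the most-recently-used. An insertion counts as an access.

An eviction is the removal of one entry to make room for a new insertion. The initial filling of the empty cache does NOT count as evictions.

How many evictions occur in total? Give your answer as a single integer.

LRU simulation (capacity=6):
  1. access T: MISS. Cache (LRU->MRU): [T]
  2. access T: HIT. Cache (LRU->MRU): [T]
  3. access C: MISS. Cache (LRU->MRU): [T C]
  4. access W: MISS. Cache (LRU->MRU): [T C W]
  5. access T: HIT. Cache (LRU->MRU): [C W T]
  6. access C: HIT. Cache (LRU->MRU): [W T C]
  7. access W: HIT. Cache (LRU->MRU): [T C W]
  8. access C: HIT. Cache (LRU->MRU): [T W C]
  9. access D: MISS. Cache (LRU->MRU): [T W C D]
  10. access C: HIT. Cache (LRU->MRU): [T W D C]
  11. access C: HIT. Cache (LRU->MRU): [T W D C]
  12. access L: MISS. Cache (LRU->MRU): [T W D C L]
  13. access S: MISS. Cache (LRU->MRU): [T W D C L S]
  14. access T: HIT. Cache (LRU->MRU): [W D C L S T]
  15. access Y: MISS, evict W. Cache (LRU->MRU): [D C L S T Y]
Total: 8 hits, 7 misses, 1 evictions

Answer: 1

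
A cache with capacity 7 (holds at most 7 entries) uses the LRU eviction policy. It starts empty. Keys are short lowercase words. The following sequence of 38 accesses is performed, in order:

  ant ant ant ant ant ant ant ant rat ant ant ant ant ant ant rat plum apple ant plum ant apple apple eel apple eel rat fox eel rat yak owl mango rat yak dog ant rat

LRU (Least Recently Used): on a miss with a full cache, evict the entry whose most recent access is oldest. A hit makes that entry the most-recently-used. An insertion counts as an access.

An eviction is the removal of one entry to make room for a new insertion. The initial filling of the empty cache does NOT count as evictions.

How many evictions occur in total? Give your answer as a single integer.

Answer: 4

Derivation:
LRU simulation (capacity=7):
  1. access ant: MISS. Cache (LRU->MRU): [ant]
  2. access ant: HIT. Cache (LRU->MRU): [ant]
  3. access ant: HIT. Cache (LRU->MRU): [ant]
  4. access ant: HIT. Cache (LRU->MRU): [ant]
  5. access ant: HIT. Cache (LRU->MRU): [ant]
  6. access ant: HIT. Cache (LRU->MRU): [ant]
  7. access ant: HIT. Cache (LRU->MRU): [ant]
  8. access ant: HIT. Cache (LRU->MRU): [ant]
  9. access rat: MISS. Cache (LRU->MRU): [ant rat]
  10. access ant: HIT. Cache (LRU->MRU): [rat ant]
  11. access ant: HIT. Cache (LRU->MRU): [rat ant]
  12. access ant: HIT. Cache (LRU->MRU): [rat ant]
  13. access ant: HIT. Cache (LRU->MRU): [rat ant]
  14. access ant: HIT. Cache (LRU->MRU): [rat ant]
  15. access ant: HIT. Cache (LRU->MRU): [rat ant]
  16. access rat: HIT. Cache (LRU->MRU): [ant rat]
  17. access plum: MISS. Cache (LRU->MRU): [ant rat plum]
  18. access apple: MISS. Cache (LRU->MRU): [ant rat plum apple]
  19. access ant: HIT. Cache (LRU->MRU): [rat plum apple ant]
  20. access plum: HIT. Cache (LRU->MRU): [rat apple ant plum]
  21. access ant: HIT. Cache (LRU->MRU): [rat apple plum ant]
  22. access apple: HIT. Cache (LRU->MRU): [rat plum ant apple]
  23. access apple: HIT. Cache (LRU->MRU): [rat plum ant apple]
  24. access eel: MISS. Cache (LRU->MRU): [rat plum ant apple eel]
  25. access apple: HIT. Cache (LRU->MRU): [rat plum ant eel apple]
  26. access eel: HIT. Cache (LRU->MRU): [rat plum ant apple eel]
  27. access rat: HIT. Cache (LRU->MRU): [plum ant apple eel rat]
  28. access fox: MISS. Cache (LRU->MRU): [plum ant apple eel rat fox]
  29. access eel: HIT. Cache (LRU->MRU): [plum ant apple rat fox eel]
  30. access rat: HIT. Cache (LRU->MRU): [plum ant apple fox eel rat]
  31. access yak: MISS. Cache (LRU->MRU): [plum ant apple fox eel rat yak]
  32. access owl: MISS, evict plum. Cache (LRU->MRU): [ant apple fox eel rat yak owl]
  33. access mango: MISS, evict ant. Cache (LRU->MRU): [apple fox eel rat yak owl mango]
  34. access rat: HIT. Cache (LRU->MRU): [apple fox eel yak owl mango rat]
  35. access yak: HIT. Cache (LRU->MRU): [apple fox eel owl mango rat yak]
  36. access dog: MISS, evict apple. Cache (LRU->MRU): [fox eel owl mango rat yak dog]
  37. access ant: MISS, evict fox. Cache (LRU->MRU): [eel owl mango rat yak dog ant]
  38. access rat: HIT. Cache (LRU->MRU): [eel owl mango yak dog ant rat]
Total: 27 hits, 11 misses, 4 evictions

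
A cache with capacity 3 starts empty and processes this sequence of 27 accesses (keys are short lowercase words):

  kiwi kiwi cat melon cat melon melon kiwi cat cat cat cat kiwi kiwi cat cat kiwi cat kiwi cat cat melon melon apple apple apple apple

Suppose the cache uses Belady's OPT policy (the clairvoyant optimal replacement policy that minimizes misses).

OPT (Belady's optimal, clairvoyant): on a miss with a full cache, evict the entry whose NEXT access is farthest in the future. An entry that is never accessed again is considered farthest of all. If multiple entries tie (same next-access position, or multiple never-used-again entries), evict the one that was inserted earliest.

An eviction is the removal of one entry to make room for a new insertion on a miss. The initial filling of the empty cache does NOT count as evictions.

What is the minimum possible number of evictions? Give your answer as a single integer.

OPT (Belady) simulation (capacity=3):
  1. access kiwi: MISS. Cache: [kiwi]
  2. access kiwi: HIT. Next use of kiwi: step 8. Cache: [kiwi]
  3. access cat: MISS. Cache: [kiwi cat]
  4. access melon: MISS. Cache: [kiwi cat melon]
  5. access cat: HIT. Next use of cat: step 9. Cache: [kiwi cat melon]
  6. access melon: HIT. Next use of melon: step 7. Cache: [kiwi cat melon]
  7. access melon: HIT. Next use of melon: step 22. Cache: [kiwi cat melon]
  8. access kiwi: HIT. Next use of kiwi: step 13. Cache: [kiwi cat melon]
  9. access cat: HIT. Next use of cat: step 10. Cache: [kiwi cat melon]
  10. access cat: HIT. Next use of cat: step 11. Cache: [kiwi cat melon]
  11. access cat: HIT. Next use of cat: step 12. Cache: [kiwi cat melon]
  12. access cat: HIT. Next use of cat: step 15. Cache: [kiwi cat melon]
  13. access kiwi: HIT. Next use of kiwi: step 14. Cache: [kiwi cat melon]
  14. access kiwi: HIT. Next use of kiwi: step 17. Cache: [kiwi cat melon]
  15. access cat: HIT. Next use of cat: step 16. Cache: [kiwi cat melon]
  16. access cat: HIT. Next use of cat: step 18. Cache: [kiwi cat melon]
  17. access kiwi: HIT. Next use of kiwi: step 19. Cache: [kiwi cat melon]
  18. access cat: HIT. Next use of cat: step 20. Cache: [kiwi cat melon]
  19. access kiwi: HIT. Next use of kiwi: never. Cache: [kiwi cat melon]
  20. access cat: HIT. Next use of cat: step 21. Cache: [kiwi cat melon]
  21. access cat: HIT. Next use of cat: never. Cache: [kiwi cat melon]
  22. access melon: HIT. Next use of melon: step 23. Cache: [kiwi cat melon]
  23. access melon: HIT. Next use of melon: never. Cache: [kiwi cat melon]
  24. access apple: MISS, evict kiwi (next use: never). Cache: [cat melon apple]
  25. access apple: HIT. Next use of apple: step 26. Cache: [cat melon apple]
  26. access apple: HIT. Next use of apple: step 27. Cache: [cat melon apple]
  27. access apple: HIT. Next use of apple: never. Cache: [cat melon apple]
Total: 23 hits, 4 misses, 1 evictions

Answer: 1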